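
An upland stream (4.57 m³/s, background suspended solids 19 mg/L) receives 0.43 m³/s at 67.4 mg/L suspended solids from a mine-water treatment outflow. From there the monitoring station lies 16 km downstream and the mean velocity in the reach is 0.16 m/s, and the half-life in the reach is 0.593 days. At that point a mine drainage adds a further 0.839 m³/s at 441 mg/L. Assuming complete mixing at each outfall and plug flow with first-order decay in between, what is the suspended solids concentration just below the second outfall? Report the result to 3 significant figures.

Mass balance: C = (4.570·19.00 + 0.4300·67.40) / 5.000 = 115.8/5.000 = 23.16 mg/L; combined flow 5.000 m³/s.
Travel time t = 16·1000 / 0.16 = 100000 s = 27.78 h.
Half-life 0.593 d → k = ln 2 / 0.593 = 1.169 d⁻¹.
First-order decay: C = 23.16·exp(−k·t) = 23.16·0.2585 = 5.987 mg/L.
Second outfall: C = (5.000·5.987 + 0.8390·441.0)/5.839 = 68.49 mg/L.

68.5 mg/L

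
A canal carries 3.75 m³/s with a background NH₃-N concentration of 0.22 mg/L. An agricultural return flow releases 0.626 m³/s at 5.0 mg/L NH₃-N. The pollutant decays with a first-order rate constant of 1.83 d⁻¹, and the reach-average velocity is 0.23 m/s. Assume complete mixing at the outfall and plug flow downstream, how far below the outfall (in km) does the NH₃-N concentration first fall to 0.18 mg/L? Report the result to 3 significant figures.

Conservation of mass: C = (3.750·0.2200 + 0.6260·5.000) / 4.376 = 3.955/4.376 = 0.9038 mg/L.
Set 0.9038·exp(−k·t) = 0.18 → t = ln(0.9038/0.18)/k = 76190 s = 21.16 h.
Distance = v·t = 0.23·76190 = 17520 m = 17.52 km.

17.5 km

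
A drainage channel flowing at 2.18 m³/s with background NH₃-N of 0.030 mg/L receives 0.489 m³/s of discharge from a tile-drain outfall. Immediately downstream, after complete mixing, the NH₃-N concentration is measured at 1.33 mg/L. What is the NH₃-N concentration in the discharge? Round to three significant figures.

Mass balance: 2.180·0.03000 + 0.4890·Cₑ = 2.669·1.330
→ Cₑ = (2.669·1.330 − 2.180·0.03000) / 0.4890 = 7.126 mg/L.

7.13 mg/L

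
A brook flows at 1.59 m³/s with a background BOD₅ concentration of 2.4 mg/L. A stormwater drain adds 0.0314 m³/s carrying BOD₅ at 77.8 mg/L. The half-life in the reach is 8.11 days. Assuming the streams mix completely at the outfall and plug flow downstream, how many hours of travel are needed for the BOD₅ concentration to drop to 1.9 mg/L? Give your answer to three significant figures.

199 h

Mixed concentration C = ΣQC/ΣQ = (1.590·2.400 + 0.03140·77.80) / 1.621 = 6.259/1.621 = 3.860 mg/L.
Half-life 8.11 d → k = ln 2 / 8.11 = 0.08547 d⁻¹.
3.860·exp(−k·t) = 1.9 → t = ln(3.860/1.9)/k = 716600 s = 199.1 h.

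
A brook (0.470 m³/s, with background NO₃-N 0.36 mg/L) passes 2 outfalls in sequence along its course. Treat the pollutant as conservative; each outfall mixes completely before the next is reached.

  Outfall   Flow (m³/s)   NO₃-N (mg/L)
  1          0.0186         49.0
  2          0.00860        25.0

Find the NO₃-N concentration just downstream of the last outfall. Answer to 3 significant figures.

Below outfall 1: Q → 0.4886 m³/s, C = (0.4700·0.3600 + 0.01860·49.00)/0.4886 = 2.212 mg/L.
Below outfall 2: Q → 0.4972 m³/s, C = (0.4886·2.212 + 0.008600·25.00)/0.4972 = 2.606 mg/L.

2.61 mg/L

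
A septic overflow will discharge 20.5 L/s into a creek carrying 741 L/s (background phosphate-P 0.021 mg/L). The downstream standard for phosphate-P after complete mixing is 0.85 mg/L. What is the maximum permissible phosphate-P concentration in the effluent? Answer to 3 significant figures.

At the limit, (Qr·Cr + Qe·Cₑ)/(Qr + Qe) = 0.85:
Cₑ = (761.5·0.85 − 741.0·0.02100) / 20.50 = 30.82 mg/L.

30.8 mg/L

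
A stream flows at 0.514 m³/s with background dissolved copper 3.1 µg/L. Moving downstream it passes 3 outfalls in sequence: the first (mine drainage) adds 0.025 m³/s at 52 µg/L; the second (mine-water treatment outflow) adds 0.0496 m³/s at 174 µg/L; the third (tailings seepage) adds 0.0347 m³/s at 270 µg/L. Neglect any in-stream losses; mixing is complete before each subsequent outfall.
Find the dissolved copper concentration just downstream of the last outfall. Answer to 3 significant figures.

33.5 µg/L

Outfall 1: combined Q = 0.5390 m³/s; C = (0.5140·3.100 + 0.02500·52.00)/0.5390 = 5.368 µg/L.
Outfall 2: combined Q = 0.5886 m³/s; C = (0.5390·5.368 + 0.04960·174.0)/0.5886 = 19.58 µg/L.
Outfall 3: combined Q = 0.6233 m³/s; C = (0.5886·19.58 + 0.03470·270.0)/0.6233 = 33.52 µg/L.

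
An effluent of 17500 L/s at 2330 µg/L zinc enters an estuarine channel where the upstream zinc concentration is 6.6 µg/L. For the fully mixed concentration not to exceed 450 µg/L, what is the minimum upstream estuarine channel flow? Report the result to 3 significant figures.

Set C_mix = 450: (Q·6.600 + 17500·2330) / (Q + 17500) = 450
→ Q = 17500·(2330 − 450)/(450 − 6.600) = 74200 L/s.

74200 L/s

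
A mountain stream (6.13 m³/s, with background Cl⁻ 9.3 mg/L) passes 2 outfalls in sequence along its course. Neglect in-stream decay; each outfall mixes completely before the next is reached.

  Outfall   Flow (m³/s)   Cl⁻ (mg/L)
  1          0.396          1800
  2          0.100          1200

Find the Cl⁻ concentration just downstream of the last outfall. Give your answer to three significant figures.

134 mg/L

Outfall 1: combined Q = 6.526 m³/s; C = (6.130·9.300 + 0.3960·1800)/6.526 = 118.0 mg/L.
Outfall 2: combined Q = 6.626 m³/s; C = (6.526·118.0 + 0.1000·1200)/6.626 = 134.3 mg/L.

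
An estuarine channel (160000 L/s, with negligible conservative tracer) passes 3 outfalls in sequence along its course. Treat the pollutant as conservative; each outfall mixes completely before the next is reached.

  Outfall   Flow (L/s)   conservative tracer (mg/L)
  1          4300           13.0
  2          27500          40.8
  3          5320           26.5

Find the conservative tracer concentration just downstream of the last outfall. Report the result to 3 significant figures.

After outfall 1: Q = 160000 + 4300 = 164300 L/s; C = (160000·0 + 4300·13.00)/164300 = 0.3402 mg/L.
After outfall 2: Q = 164300 + 27500 = 191800 L/s; C = (164300·0.3402 + 27500·40.80)/191800 = 6.141 mg/L.
After outfall 3: Q = 191800 + 5320 = 197100 L/s; C = (191800·6.141 + 5320·26.50)/197100 = 6.691 mg/L.

6.69 mg/L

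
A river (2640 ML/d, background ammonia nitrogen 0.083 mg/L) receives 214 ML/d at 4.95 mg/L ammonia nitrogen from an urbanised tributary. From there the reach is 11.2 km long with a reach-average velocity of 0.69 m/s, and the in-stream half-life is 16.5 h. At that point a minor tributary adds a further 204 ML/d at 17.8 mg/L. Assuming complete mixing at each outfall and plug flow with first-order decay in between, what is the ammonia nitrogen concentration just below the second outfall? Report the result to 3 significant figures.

Mixed concentration C = ΣQC/ΣQ = (2640·0.08300 + 214.0·4.950) / 2854 = 1278/2854 = 0.4479 mg/L; combined flow 2854 ML/d.
Travel time t = 11.2·1000 / 0.69 = 16230 s = 4.509 h.
Half-life 16.5 h → k = ln 2 / 16.5 = 0.04201 h⁻¹ = 1.008 d⁻¹.
Applying C = C₀e^(−kt): 0.4479 × 0.8274 = 0.3706 mg/L.
Second outfall: C = (2854·0.3706 + 204.0·17.80)/3058 = 1.533 mg/L.

1.53 mg/L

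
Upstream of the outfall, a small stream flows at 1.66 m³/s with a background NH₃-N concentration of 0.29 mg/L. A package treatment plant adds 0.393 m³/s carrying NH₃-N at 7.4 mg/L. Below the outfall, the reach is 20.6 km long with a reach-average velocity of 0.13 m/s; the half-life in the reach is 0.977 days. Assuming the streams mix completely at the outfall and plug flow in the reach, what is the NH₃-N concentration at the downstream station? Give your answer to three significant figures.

Mixed concentration C = ΣQC/ΣQ = (1.660·0.2900 + 0.3930·7.400) / 2.053 = 3.390/2.053 = 1.651 mg/L.
Travel time t = 20.6·1000 / 0.13 = 158500 s = 44.02 h.
Half-life 0.977 d → k = ln 2 / 0.977 = 0.7095 d⁻¹.
Decay over the reach: 1.651·exp(−kt) = 1.651·0.2722 = 0.4494 mg/L.

0.449 mg/L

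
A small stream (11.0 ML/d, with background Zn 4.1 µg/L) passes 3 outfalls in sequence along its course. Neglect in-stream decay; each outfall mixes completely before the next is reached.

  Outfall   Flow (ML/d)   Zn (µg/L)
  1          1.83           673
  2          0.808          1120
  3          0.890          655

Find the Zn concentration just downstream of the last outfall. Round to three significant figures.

Outfall 1: combined Q = 12.83 ML/d; C = (11.00·4.100 + 1.830·673.0)/12.83 = 99.51 µg/L.
Outfall 2: combined Q = 13.64 ML/d; C = (12.83·99.51 + 0.8080·1120)/13.64 = 160.0 µg/L.
Outfall 3: combined Q = 14.53 ML/d; C = (13.64·160.0 + 0.8900·655.0)/14.53 = 190.3 µg/L.

190 µg/L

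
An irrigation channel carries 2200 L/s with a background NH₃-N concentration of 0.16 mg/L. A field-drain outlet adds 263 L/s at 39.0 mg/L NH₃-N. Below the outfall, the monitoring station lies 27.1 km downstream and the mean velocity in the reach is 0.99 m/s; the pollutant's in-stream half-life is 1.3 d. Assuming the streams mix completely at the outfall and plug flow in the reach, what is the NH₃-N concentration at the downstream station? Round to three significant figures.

3.64 mg/L

Mixed concentration C = ΣQC/ΣQ = (2200·0.1600 + 263.0·39.00) / 2463 = 10610/2463 = 4.307 mg/L.
Travel time t = 27.1·1000 / 0.99 = 27370 s = 7.604 h.
Half-life 1.3 d → k = ln 2 / 1.3 = 0.5332 d⁻¹.
After decay, C = 4.307 × e^(−kt) = 4.307 × 0.8446 = 3.638 mg/L.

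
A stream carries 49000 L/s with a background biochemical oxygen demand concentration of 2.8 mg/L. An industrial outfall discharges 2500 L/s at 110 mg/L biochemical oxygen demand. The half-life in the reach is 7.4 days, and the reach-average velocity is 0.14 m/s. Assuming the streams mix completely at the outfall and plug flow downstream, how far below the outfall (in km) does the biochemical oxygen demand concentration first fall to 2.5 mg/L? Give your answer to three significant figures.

Mass balance: C = (49000·2.800 + 2500·110.0) / 51500 = 412200/51500 = 8.004 mg/L.
Half-life 7.4 d → k = ln 2 / 7.4 = 0.09367 d⁻¹.
Set 8.004·exp(−k·t) = 2.5 → t = ln(8.004/2.5)/k = 1073000 s = 298.1 h.
Distance = v·t = 0.14·1073000 = 150300 m = 150.3 km.

150 km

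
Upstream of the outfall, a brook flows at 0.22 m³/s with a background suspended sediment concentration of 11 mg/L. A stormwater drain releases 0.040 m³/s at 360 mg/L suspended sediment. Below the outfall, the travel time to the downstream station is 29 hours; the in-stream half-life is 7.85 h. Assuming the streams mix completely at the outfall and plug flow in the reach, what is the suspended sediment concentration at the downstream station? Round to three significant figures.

5.00 mg/L

Conservation of mass: C = (0.2200·11.00 + 0.04000·360.0) / 0.2600 = 16.82/0.2600 = 64.69 mg/L.
Half-life 7.85 h → k = ln 2 / 7.85 = 0.08830 h⁻¹ = 2.119 d⁻¹.
After decay, C = 64.69 × e^(−kt) = 64.69 × 0.07725 = 4.998 mg/L.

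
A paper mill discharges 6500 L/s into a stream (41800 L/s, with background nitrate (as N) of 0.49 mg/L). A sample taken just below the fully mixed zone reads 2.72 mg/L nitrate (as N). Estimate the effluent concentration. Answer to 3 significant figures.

Mass balance: 41800·0.4900 + 6500·Cₑ = 48300·2.720
→ Cₑ = (48300·2.720 − 41800·0.4900) / 6500 = 17.06 mg/L.

17.1 mg/L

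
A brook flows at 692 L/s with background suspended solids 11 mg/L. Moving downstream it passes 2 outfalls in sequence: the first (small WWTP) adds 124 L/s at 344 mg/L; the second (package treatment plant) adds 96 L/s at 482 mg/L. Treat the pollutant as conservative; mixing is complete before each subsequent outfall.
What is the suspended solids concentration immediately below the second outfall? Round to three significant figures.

106 mg/L

Below outfall 1: Q → 816.0 L/s, C = (692.0·11.00 + 124.0·344.0)/816.0 = 61.60 mg/L.
Below outfall 2: Q → 912.0 L/s, C = (816.0·61.60 + 96.00·482.0)/912.0 = 105.9 mg/L.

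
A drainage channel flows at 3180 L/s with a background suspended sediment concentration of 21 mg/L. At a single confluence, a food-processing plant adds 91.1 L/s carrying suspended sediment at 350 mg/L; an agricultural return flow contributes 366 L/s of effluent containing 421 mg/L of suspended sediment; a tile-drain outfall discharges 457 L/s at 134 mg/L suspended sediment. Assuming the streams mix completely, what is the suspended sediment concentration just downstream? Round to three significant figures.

76.7 mg/L

Conservation of mass: C = (3180·21.00 + 91.10·350.0 + 366.0·421.0 + 457.0·134.0) / 4094 = 314000/4094 = 76.69 mg/L.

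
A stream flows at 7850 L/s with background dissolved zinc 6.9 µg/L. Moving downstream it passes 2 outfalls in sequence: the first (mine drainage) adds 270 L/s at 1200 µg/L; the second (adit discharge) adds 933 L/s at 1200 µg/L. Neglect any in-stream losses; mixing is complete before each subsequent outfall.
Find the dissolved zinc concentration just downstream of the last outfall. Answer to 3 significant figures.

165 µg/L

Below outfall 1: Q → 8120 L/s, C = (7850·6.900 + 270.0·1200)/8120 = 46.57 µg/L.
Below outfall 2: Q → 9053 L/s, C = (8120·46.57 + 933.0·1200)/9053 = 165.4 µg/L.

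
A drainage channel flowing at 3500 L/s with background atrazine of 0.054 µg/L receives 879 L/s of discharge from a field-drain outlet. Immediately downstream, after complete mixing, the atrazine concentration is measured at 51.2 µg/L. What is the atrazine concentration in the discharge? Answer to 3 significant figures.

255 µg/L

Mass balance: 3500·0.05400 + 879.0·Cₑ = 4379·51.20
→ Cₑ = (4379·51.20 − 3500·0.05400) / 879.0 = 254.9 µg/L.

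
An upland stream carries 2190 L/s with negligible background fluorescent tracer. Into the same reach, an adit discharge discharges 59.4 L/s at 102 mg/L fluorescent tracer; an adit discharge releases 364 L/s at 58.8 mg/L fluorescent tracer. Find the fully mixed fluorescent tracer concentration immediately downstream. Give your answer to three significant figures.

10.5 mg/L

Conservation of mass: C = (2190·0 + 59.40·102.0 + 364.0·58.80) / 2613 = 27460/2613 = 10.51 mg/L.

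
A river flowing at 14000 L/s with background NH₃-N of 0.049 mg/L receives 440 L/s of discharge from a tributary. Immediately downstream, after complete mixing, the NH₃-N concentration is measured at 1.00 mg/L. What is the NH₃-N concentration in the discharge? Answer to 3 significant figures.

31.3 mg/L

Mass balance: 14000·0.04900 + 440.0·Cₑ = 14440·1.000
→ Cₑ = (14440·1.000 − 14000·0.04900) / 440.0 = 31.26 mg/L.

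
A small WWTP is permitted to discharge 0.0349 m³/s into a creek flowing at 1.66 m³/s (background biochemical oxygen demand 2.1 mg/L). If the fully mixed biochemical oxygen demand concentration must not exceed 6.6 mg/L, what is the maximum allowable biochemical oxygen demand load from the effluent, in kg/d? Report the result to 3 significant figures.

665 kg/d

Mass balance at the limit: 1.660·2.100 + 0.03490·Cₑ = 1.695·6.6 → Cₑ = 220.6 mg/L.
Load = 0.03490 m³/s × 220.6 g/m³ × 86 400 s/d = 665.3 kg/d.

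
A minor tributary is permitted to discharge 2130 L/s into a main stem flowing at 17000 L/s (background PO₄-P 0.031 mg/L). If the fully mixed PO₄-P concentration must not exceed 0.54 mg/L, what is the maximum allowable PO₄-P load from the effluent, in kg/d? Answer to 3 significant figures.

Mass balance at the limit: 17000·0.03100 + 2130·Cₑ = 19130·0.54 → Cₑ = 4.602 mg/L.
2130 L/s = 2.130 m³/s. Load = 2.130 m³/s × 4.602 g/m³ × 86 400 s/d = 847.0 kg/d.

847 kg/d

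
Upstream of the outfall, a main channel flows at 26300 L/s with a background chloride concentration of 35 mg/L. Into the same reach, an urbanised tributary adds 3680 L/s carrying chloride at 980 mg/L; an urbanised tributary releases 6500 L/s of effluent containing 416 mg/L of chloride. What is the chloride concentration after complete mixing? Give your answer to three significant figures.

Mixed concentration C = ΣQC/ΣQ = (26300·35.00 + 3680·980.0 + 6500·416.0) / 36480 = 7231000/36480 = 198.2 mg/L.

198 mg/L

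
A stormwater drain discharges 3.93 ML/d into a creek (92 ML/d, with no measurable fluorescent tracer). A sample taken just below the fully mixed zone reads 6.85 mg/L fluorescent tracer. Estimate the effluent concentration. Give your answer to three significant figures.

167 mg/L

Mass balance: 92.00·0 + 3.930·Cₑ = 95.93·6.850
→ Cₑ = (95.93·6.850 − 92.00·0) / 3.930 = 167.2 mg/L.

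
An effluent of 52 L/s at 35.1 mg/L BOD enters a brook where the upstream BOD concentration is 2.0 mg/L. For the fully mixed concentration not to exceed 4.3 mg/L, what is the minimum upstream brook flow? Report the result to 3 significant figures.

696 L/s

Set C_mix = 4.3: (Q·2.000 + 52.00·35.10) / (Q + 52.00) = 4.3
→ Q = 52.00·(35.10 − 4.3)/(4.3 − 2.000) = 696.3 L/s.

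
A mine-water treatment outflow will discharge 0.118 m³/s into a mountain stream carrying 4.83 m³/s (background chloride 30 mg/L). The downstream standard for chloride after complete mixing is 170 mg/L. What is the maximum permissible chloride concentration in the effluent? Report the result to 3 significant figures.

5900 mg/L

At the limit, (Qr·Cr + Qe·Cₑ)/(Qr + Qe) = 170:
Cₑ = (4.948·170 − 4.830·30.00) / 0.1180 = 5901 mg/L.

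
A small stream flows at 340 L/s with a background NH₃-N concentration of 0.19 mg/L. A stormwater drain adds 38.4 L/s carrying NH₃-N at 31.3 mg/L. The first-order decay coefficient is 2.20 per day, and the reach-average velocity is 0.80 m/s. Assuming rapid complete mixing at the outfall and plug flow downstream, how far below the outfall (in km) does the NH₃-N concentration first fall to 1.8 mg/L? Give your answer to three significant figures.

Mixed concentration C = ΣQC/ΣQ = (340.0·0.1900 + 38.40·31.30) / 378.4 = 1267/378.4 = 3.347 mg/L.
Set 3.347·exp(−k·t) = 1.8 → t = ln(3.347/1.8)/k = 24360 s = 6.767 h.
Distance = v·t = 0.80·24360 = 19490 m = 19.49 km.

19.5 km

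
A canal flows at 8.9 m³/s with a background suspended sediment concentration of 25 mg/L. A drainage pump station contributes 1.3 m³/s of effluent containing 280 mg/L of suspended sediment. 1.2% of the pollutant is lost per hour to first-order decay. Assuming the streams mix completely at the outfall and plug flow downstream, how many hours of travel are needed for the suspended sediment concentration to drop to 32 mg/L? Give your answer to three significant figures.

Mass balance: C = (8.900·25.00 + 1.300·280.0) / 10.20 = 586.5/10.20 = 57.50 mg/L.
1.2%/h lost → k = −ln(1 − 0.012) = 0.01207 h⁻¹.
57.50·exp(−k·t) = 32 → t = ln(57.50/32)/k = 174800 s = 48.54 h.

48.5 h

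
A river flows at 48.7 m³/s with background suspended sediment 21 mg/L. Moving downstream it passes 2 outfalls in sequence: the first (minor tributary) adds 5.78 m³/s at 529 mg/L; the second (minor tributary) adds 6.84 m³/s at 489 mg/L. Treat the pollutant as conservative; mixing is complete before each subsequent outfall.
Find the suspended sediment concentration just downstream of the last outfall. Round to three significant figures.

121 mg/L

Outfall 1: combined Q = 54.48 m³/s; C = (48.70·21.00 + 5.780·529.0)/54.48 = 74.90 mg/L.
Outfall 2: combined Q = 61.32 m³/s; C = (54.48·74.90 + 6.840·489.0)/61.32 = 121.1 mg/L.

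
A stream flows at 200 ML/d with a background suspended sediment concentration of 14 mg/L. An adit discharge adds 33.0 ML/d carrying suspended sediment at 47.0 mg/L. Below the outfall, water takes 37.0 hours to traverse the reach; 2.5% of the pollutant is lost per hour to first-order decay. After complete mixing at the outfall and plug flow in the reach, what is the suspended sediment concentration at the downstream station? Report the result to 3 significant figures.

7.32 mg/L

Mass balance: C = (200.0·14.00 + 33.00·47.00) / 233.0 = 4351/233.0 = 18.67 mg/L.
2.5%/h lost → k = −ln(1 − 0.025) = 0.02532 h⁻¹.
After decay, C = 18.67 × e^(−kt) = 18.67 × 0.3919 = 7.318 mg/L.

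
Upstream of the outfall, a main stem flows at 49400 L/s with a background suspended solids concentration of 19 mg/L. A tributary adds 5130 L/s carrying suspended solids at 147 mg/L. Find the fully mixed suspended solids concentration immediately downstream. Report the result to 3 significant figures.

Mass balance: C = (49400·19.00 + 5130·147.0) / 54530 = 1693000/54530 = 31.04 mg/L.

31.0 mg/L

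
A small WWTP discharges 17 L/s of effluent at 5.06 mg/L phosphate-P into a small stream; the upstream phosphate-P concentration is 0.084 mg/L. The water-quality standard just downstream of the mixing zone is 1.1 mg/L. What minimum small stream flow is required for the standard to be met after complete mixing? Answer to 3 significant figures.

Set C_mix = 1.1: (Q·0.08400 + 17.00·5.060) / (Q + 17.00) = 1.1
→ Q = 17.00·(5.060 − 1.1)/(1.1 − 0.08400) = 66.26 L/s.

66.3 L/s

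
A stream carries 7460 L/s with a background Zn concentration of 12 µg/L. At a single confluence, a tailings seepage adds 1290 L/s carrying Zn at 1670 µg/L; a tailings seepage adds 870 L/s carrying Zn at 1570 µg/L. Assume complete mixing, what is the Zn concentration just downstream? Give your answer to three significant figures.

375 µg/L

Conservation of mass: C = (7460·12.00 + 1290·1670 + 870.0·1570) / 9620 = 3610000/9620 = 375.2 µg/L.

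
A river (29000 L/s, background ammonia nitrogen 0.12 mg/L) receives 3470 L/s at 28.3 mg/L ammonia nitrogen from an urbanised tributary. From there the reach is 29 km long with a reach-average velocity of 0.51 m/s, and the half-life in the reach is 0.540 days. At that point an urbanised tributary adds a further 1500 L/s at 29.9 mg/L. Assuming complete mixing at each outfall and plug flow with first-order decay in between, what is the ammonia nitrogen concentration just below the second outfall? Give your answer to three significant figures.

After mixing, C = (29000·0.1200 + 3470·28.30) / 32470 = 101700/32470 = 3.132 mg/L; combined flow 32470 L/s.
Travel time t = 29·1000 / 0.51 = 56860 s = 15.80 h.
Half-life 0.540 d → k = ln 2 / 0.540 = 1.284 d⁻¹.
First-order decay: C = 3.132·exp(−k·t) = 3.132·0.4297 = 1.345 mg/L.
Second outfall: C = (32470·1.345 + 1500·29.90)/33970 = 2.606 mg/L.

2.61 mg/L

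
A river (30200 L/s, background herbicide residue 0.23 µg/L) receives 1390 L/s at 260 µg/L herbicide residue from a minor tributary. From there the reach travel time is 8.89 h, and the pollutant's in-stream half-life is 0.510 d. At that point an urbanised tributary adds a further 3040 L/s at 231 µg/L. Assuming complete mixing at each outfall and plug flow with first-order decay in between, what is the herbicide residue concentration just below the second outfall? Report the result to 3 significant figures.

Mass balance: C = (30200·0.2300 + 1390·260.0) / 31590 = 368300/31590 = 11.66 µg/L; combined flow 31590 L/s.
Half-life 0.510 d → k = ln 2 / 0.510 = 1.359 d⁻¹.
After decay, C = 11.66 × e^(−kt) = 11.66 × 0.6044 = 7.048 µg/L.
Second outfall: C = (31590·7.048 + 3040·231.0)/34630 = 26.71 µg/L.

26.7 µg/L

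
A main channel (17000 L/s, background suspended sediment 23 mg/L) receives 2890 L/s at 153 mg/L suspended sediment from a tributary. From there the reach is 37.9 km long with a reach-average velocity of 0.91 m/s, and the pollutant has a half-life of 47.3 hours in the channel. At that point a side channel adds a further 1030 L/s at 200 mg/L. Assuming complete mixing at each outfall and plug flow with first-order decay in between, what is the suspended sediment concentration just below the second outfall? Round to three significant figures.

43.5 mg/L

Flow-weighted average: C = (17000·23.00 + 2890·153.0) / 19890 = 833200/19890 = 41.89 mg/L; combined flow 19890 L/s.
Travel time t = 37.9·1000 / 0.91 = 41650 s = 11.57 h.
Half-life 47.3 h → k = ln 2 / 47.3 = 0.01465 h⁻¹ = 0.3517 d⁻¹.
Applying C = C₀e^(−kt): 41.89 × 0.8441 = 35.36 mg/L.
Second outfall: C = (19890·35.36 + 1030·200.0)/20920 = 43.46 mg/L.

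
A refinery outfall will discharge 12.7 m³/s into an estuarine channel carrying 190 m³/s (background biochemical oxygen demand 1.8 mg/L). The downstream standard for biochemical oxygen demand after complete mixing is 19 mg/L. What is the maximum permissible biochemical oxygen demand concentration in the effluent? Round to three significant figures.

276 mg/L

At the limit, (Qr·Cr + Qe·Cₑ)/(Qr + Qe) = 19:
Cₑ = (202.7·19 − 190.0·1.800) / 12.70 = 276.3 mg/L.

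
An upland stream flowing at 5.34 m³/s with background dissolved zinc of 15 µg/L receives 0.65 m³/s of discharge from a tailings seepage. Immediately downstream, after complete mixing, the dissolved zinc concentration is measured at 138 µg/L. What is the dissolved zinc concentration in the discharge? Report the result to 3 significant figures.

1150 µg/L

Mass balance: 5.340·15.00 + 0.6500·Cₑ = 5.990·138.0
→ Cₑ = (5.990·138.0 − 5.340·15.00) / 0.6500 = 1148 µg/L.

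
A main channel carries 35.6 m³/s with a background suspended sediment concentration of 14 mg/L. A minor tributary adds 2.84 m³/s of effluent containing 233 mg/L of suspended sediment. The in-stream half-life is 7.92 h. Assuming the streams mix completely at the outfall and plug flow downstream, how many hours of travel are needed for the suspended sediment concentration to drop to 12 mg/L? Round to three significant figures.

10.5 h

Mixed concentration C = ΣQC/ΣQ = (35.60·14.00 + 2.840·233.0) / 38.44 = 1160/38.44 = 30.18 mg/L.
Half-life 7.92 h → k = ln 2 / 7.92 = 0.08752 h⁻¹ = 2.100 d⁻¹.
30.18·exp(−k·t) = 12 → t = ln(30.18/12)/k = 37940 s = 10.54 h.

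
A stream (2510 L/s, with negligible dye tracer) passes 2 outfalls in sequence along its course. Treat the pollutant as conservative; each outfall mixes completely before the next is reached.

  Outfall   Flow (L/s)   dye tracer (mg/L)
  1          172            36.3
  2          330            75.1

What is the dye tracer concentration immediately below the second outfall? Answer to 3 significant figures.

Outfall 1: combined Q = 2682 L/s; C = (2510·0 + 172.0·36.30)/2682 = 2.328 mg/L.
Outfall 2: combined Q = 3012 L/s; C = (2682·2.328 + 330.0·75.10)/3012 = 10.30 mg/L.

10.3 mg/L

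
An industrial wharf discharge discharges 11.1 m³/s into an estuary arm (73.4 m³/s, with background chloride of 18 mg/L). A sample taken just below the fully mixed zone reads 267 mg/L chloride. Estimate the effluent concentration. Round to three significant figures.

1910 mg/L

Mass balance: 73.40·18.00 + 11.10·Cₑ = 84.50·267.0
→ Cₑ = (84.50·267.0 − 73.40·18.00) / 11.10 = 1914 mg/L.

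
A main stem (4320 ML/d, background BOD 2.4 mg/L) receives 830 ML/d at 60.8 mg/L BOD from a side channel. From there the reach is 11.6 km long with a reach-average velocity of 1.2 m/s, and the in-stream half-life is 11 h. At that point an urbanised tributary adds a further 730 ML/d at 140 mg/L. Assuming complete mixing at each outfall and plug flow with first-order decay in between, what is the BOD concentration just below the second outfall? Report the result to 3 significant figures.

Conservation of mass: C = (4320·2.400 + 830.0·60.80) / 5150 = 60830/5150 = 11.81 mg/L; combined flow 5150 ML/d.
Travel time t = 11.6·1000 / 1.2 = 9667 s = 2.685 h.
Half-life 11 h → k = ln 2 / 11 = 0.06301 h⁻¹ = 1.512 d⁻¹.
Decay over the reach: 11.81·exp(−kt) = 11.81·0.8443 = 9.973 mg/L.
Second outfall: C = (5150·9.973 + 730.0·140.0)/5880 = 26.12 mg/L.

26.1 mg/L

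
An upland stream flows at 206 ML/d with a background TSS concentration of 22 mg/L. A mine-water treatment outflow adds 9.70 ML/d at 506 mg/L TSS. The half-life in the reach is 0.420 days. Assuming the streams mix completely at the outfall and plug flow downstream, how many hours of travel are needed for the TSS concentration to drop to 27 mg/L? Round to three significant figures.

After mixing, C = (206.0·22.00 + 9.700·506.0) / 215.7 = 9440/215.7 = 43.77 mg/L.
Half-life 0.420 d → k = ln 2 / 0.420 = 1.650 d⁻¹.
43.77·exp(−k·t) = 27 → t = ln(43.77/27)/k = 25290 s = 7.024 h.

7.02 h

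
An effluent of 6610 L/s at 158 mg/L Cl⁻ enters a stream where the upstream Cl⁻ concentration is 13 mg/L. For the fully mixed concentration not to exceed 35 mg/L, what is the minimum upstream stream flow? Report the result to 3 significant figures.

Set C_mix = 35: (Q·13.00 + 6610·158.0) / (Q + 6610) = 35
→ Q = 6610·(158.0 − 35)/(35 − 13.00) = 36960 L/s.

37000 L/s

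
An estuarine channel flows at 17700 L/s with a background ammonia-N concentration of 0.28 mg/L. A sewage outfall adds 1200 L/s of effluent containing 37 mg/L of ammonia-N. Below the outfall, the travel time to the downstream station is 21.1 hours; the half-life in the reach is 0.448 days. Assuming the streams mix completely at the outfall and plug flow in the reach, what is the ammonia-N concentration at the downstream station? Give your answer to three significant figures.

0.670 mg/L

After mixing, C = (17700·0.2800 + 1200·37.00) / 18900 = 49360/18900 = 2.611 mg/L.
Half-life 0.448 d → k = ln 2 / 0.448 = 1.547 d⁻¹.
First-order decay: C = 2.611·exp(−k·t) = 2.611·0.2566 = 0.6701 mg/L.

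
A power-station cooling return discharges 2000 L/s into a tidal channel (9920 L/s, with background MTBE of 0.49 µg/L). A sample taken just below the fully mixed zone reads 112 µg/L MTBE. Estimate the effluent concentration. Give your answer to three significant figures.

Mass balance: 9920·0.4900 + 2000·Cₑ = 11920·112.0
→ Cₑ = (11920·112.0 − 9920·0.4900) / 2000 = 665.1 µg/L.

665 µg/L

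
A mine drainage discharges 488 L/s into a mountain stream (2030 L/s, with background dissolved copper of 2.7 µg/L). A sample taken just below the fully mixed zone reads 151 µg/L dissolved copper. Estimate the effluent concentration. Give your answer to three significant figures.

Mass balance: 2030·2.700 + 488.0·Cₑ = 2518·151.0
→ Cₑ = (2518·151.0 − 2030·2.700) / 488.0 = 767.9 µg/L.

768 µg/L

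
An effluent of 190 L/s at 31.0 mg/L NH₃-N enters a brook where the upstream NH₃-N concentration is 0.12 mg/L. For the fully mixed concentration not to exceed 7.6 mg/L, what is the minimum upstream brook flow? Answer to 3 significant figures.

594 L/s

Set C_mix = 7.6: (Q·0.1200 + 190.0·31.00) / (Q + 190.0) = 7.6
→ Q = 190.0·(31.00 − 7.6)/(7.6 − 0.1200) = 594.4 L/s.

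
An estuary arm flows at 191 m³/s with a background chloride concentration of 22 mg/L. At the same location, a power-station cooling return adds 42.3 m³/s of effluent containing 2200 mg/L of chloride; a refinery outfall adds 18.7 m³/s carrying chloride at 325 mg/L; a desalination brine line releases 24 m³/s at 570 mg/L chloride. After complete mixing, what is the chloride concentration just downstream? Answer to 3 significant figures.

424 mg/L

Mass balance: C = (191.0·22.00 + 42.30·2200 + 18.70·325.0 + 24.00·570.0) / 276.0 = 117000/276.0 = 424.0 mg/L.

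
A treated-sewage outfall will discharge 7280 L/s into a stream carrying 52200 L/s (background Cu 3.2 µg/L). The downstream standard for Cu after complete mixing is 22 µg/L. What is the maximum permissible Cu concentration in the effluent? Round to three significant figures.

At the limit, (Qr·Cr + Qe·Cₑ)/(Qr + Qe) = 22:
Cₑ = (59480·22 − 52200·3.200) / 7280 = 156.8 µg/L.

157 µg/L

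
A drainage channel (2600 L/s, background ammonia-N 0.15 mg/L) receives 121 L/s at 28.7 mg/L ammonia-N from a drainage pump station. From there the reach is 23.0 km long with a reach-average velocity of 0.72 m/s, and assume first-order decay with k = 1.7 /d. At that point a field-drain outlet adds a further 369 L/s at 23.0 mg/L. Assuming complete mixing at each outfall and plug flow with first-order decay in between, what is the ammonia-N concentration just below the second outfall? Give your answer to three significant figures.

Mass balance: C = (2600·0.1500 + 121.0·28.70) / 2721 = 3863/2721 = 1.420 mg/L; combined flow 2721 L/s.
Travel time t = 23.0·1000 / 0.72 = 31940 s = 8.873 h.
First-order decay: C = 1.420·exp(−k·t) = 1.420·0.5334 = 0.7572 mg/L.
At the second outfall, C = (2721·0.7572 + 369.0·23.00) / (2721 + 369.0) = 3.413 mg/L.

3.41 mg/L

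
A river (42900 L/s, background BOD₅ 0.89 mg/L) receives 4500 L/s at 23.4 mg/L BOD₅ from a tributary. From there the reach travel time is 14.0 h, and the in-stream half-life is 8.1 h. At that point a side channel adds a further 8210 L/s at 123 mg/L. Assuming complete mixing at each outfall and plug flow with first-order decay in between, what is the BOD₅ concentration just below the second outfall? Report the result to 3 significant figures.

Conservation of mass: C = (42900·0.8900 + 4500·23.40) / 47400 = 143500/47400 = 3.027 mg/L; combined flow 47400 L/s.
Half-life 8.1 h → k = ln 2 / 8.1 = 0.08557 h⁻¹ = 2.054 d⁻¹.
After decay, C = 3.027 × e^(−kt) = 3.027 × 0.3018 = 0.9135 mg/L.
Second outfall: C = (47400·0.9135 + 8210·123.0)/55610 = 18.94 mg/L.

18.9 mg/L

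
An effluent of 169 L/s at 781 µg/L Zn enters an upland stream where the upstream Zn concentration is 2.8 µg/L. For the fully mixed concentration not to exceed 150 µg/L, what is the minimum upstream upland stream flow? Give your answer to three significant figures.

724 L/s

Set C_mix = 150: (Q·2.800 + 169.0·781.0) / (Q + 169.0) = 150
→ Q = 169.0·(781.0 − 150)/(150 − 2.800) = 724.4 L/s.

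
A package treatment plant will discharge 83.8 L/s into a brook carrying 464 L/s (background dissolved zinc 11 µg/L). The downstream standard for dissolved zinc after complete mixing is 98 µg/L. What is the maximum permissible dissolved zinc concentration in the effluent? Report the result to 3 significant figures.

580 µg/L

At the limit, (Qr·Cr + Qe·Cₑ)/(Qr + Qe) = 98:
Cₑ = (547.8·98 − 464.0·11.00) / 83.80 = 579.7 µg/L.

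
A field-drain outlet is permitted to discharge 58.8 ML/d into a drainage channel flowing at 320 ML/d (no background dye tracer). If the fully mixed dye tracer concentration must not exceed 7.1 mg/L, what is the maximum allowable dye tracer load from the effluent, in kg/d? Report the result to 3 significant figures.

Mass balance at the limit: 320.0·0 + 58.80·Cₑ = 378.8·7.1 → Cₑ = 45.74 mg/L.
58.80 ML/d = 0.6806 m³/s. Load = 0.6806 m³/s × 45.74 g/m³ × 86 400 s/d = 2689 kg/d.

2690 kg/d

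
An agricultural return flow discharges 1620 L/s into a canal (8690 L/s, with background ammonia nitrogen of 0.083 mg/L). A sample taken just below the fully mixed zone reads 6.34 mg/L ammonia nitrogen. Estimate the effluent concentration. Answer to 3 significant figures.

39.9 mg/L

Mass balance: 8690·0.08300 + 1620·Cₑ = 10310·6.340
→ Cₑ = (10310·6.340 − 8690·0.08300) / 1620 = 39.90 mg/L.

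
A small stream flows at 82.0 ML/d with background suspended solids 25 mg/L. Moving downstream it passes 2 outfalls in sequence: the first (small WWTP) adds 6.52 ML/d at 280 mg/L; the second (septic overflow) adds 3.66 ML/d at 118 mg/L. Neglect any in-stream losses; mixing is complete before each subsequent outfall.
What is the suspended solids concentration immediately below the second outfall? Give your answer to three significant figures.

Outfall 1: combined Q = 88.52 ML/d; C = (82.00·25.00 + 6.520·280.0)/88.52 = 43.78 mg/L.
Outfall 2: combined Q = 92.18 ML/d; C = (88.52·43.78 + 3.660·118.0)/92.18 = 46.73 mg/L.

46.7 mg/L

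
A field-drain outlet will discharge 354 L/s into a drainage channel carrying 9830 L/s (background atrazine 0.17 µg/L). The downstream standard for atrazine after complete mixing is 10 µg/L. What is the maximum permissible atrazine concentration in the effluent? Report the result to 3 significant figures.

At the limit, (Qr·Cr + Qe·Cₑ)/(Qr + Qe) = 10:
Cₑ = (10180·10 − 9830·0.1700) / 354.0 = 283.0 µg/L.

283 µg/L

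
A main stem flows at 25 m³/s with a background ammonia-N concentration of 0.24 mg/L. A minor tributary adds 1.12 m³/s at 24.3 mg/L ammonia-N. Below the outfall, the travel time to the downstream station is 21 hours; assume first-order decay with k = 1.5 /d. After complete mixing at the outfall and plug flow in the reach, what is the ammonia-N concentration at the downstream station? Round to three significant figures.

0.342 mg/L

After mixing, C = (25.00·0.2400 + 1.120·24.30) / 26.12 = 33.22/26.12 = 1.272 mg/L.
Applying C = C₀e^(−kt): 1.272 × 0.2691 = 0.3423 mg/L.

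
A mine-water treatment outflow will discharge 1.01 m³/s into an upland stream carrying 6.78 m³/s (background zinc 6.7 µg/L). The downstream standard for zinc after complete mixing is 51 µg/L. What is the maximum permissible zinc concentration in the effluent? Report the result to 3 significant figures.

348 µg/L

At the limit, (Qr·Cr + Qe·Cₑ)/(Qr + Qe) = 51:
Cₑ = (7.790·51 − 6.780·6.700) / 1.010 = 348.4 µg/L.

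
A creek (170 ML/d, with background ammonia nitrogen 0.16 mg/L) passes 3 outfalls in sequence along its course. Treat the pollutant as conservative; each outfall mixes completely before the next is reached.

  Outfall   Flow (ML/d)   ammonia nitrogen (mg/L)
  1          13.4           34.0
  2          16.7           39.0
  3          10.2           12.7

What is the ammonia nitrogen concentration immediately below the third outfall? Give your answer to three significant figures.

6.01 mg/L

Outfall 1: combined Q = 183.4 ML/d; C = (170.0·0.1600 + 13.40·34.00)/183.4 = 2.632 mg/L.
Outfall 2: combined Q = 200.1 ML/d; C = (183.4·2.632 + 16.70·39.00)/200.1 = 5.668 mg/L.
Outfall 3: combined Q = 210.3 ML/d; C = (200.1·5.668 + 10.20·12.70)/210.3 = 6.009 mg/L.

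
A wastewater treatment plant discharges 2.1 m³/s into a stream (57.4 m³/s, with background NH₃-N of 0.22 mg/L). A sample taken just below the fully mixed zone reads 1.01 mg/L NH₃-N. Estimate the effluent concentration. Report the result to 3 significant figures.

22.6 mg/L

Mass balance: 57.40·0.2200 + 2.100·Cₑ = 59.50·1.010
→ Cₑ = (59.50·1.010 − 57.40·0.2200) / 2.100 = 22.60 mg/L.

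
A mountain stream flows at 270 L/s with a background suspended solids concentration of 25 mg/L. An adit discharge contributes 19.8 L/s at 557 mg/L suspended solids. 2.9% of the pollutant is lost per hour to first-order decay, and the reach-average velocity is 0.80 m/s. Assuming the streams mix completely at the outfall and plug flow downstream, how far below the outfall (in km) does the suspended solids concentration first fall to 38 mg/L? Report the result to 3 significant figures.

46.9 km

After mixing, C = (270.0·25.00 + 19.80·557.0) / 289.8 = 17780/289.8 = 61.35 mg/L.
2.9%/h lost → k = −ln(1 − 0.029) = 0.02943 h⁻¹.
Set 61.35·exp(−k·t) = 38 → t = ln(61.35/38)/k = 58590 s = 16.28 h.
Distance = v·t = 0.80·58590 = 46870 m = 46.87 km.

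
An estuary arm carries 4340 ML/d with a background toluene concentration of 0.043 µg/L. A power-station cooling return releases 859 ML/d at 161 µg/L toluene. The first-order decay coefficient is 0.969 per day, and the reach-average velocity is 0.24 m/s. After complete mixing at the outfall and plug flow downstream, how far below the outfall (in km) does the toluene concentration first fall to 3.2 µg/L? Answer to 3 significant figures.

Mass balance: C = (4340·0.04300 + 859.0·161.0) / 5199 = 138500/5199 = 26.64 µg/L.
Set 26.64·exp(−k·t) = 3.2 → t = ln(26.64/3.2)/k = 189000 s = 52.49 h.
Distance = v·t = 0.24·189000 = 45350 m = 45.35 km.

45.3 km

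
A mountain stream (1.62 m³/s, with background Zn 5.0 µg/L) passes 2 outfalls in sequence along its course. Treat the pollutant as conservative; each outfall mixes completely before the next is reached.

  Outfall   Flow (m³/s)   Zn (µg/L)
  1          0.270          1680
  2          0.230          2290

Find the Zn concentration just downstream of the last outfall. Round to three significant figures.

466 µg/L

Below outfall 1: Q → 1.890 m³/s, C = (1.620·5.000 + 0.2700·1680)/1.890 = 244.3 µg/L.
Below outfall 2: Q → 2.120 m³/s, C = (1.890·244.3 + 0.2300·2290)/2.120 = 466.2 µg/L.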